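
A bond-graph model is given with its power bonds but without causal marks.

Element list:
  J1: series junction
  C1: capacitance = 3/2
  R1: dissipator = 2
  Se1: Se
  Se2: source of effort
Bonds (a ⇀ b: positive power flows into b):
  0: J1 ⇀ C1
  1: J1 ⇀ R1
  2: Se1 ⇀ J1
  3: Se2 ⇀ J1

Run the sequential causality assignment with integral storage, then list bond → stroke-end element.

#2 stroke at J1  (Se1 fixes effort; stroke away)
#3 stroke at J1  (Se2 fixes effort; stroke away)
#0 stroke at J1  (prefer integral on C1)
#1 stroke at R1  (closing 1-jn rule on J1)

bond 0 stroke at J1
bond 1 stroke at R1
bond 2 stroke at J1
bond 3 stroke at J1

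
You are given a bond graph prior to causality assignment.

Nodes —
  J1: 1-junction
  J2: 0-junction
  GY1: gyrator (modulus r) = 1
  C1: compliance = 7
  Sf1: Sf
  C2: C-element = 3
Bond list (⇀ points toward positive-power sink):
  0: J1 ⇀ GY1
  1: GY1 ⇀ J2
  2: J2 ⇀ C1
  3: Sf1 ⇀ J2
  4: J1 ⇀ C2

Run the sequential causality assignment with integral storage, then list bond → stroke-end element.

bond 3 stroke→Sf1  (source Sf1 imposes f)
bond 2 stroke→J2  (C1: C, integral causality)
bond 1 stroke→GY1  (J2 effort already set via bond 2)
bond 0 stroke→GY1  (GY GY1: same side as bond 1)
bond 4 stroke→J1  (J1: bond 0 brought flow, rest push out)

bond 0 →GY1
bond 1 →GY1
bond 2 →J2
bond 3 →Sf1
bond 4 →J1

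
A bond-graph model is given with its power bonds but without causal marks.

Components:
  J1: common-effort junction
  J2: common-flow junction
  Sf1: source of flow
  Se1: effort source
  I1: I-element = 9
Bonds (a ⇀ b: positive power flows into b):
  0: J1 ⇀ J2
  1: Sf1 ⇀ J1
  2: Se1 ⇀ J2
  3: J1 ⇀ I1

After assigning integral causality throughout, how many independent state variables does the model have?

1  (I1 all integral)

#1 stroke at Sf1  (Sf1: flow source, stroke at near end)
#2 stroke at J2  (Se1 fixes effort; stroke away)
#0 stroke at J1  (J2 needs exactly one f-in)
#3 stroke at I1  (J1 effort already set via bond 0)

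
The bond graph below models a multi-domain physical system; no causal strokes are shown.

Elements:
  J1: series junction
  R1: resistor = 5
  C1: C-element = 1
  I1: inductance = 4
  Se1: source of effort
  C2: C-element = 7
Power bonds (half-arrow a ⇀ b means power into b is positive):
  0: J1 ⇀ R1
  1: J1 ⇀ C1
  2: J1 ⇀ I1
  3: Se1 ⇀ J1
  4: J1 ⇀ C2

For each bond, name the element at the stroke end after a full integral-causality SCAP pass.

b3 |J1  (Se1: effort source, stroke at far end)
b1 |J1  (C1: C, integral causality)
b2 |I1  (I1 integral (f out))
b0 |J1  (J1 flow already set via bond 2)
b4 |J1  (J1 flow already set via bond 2)

#0 |J1
#1 |J1
#2 |I1
#3 |J1
#4 |J1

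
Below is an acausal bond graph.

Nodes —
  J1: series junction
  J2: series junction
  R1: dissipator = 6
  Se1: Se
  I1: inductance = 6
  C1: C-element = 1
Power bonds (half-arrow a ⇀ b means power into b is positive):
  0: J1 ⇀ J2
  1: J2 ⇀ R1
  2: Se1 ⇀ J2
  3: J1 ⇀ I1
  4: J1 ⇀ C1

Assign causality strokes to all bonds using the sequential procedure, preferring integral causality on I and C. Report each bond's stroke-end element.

bond 0 stroke→J1
bond 1 stroke→J2
bond 2 stroke→J2
bond 3 stroke→I1
bond 4 stroke→J1

bond 2 →J2  (Se1: effort source, stroke at far end)
bond 3 →I1  (I1: I, integral causality)
bond 0 →J1  (J1: bond 3 brought flow, rest push out)
bond 4 →J1  (J1 flow already set via bond 3)
bond 1 →J2  (J2 flow already set via bond 0)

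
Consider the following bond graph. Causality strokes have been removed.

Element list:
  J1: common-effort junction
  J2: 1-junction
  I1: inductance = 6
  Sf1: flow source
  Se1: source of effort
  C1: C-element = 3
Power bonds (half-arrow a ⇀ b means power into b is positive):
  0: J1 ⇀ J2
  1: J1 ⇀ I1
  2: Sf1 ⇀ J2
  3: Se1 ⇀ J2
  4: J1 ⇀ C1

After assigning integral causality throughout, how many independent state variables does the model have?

2  (C1, I1 all integral)

#2 |Sf1  (Sf1 (Sf) sets flow on bond)
#3 |J2  (Se1 (Se) sets effort on bond)
#0 |J2  (J2 flow already set via bond 2)
#1 |I1  (I1: I, integral causality)
#4 |J1  (only one effort-in slot at J1)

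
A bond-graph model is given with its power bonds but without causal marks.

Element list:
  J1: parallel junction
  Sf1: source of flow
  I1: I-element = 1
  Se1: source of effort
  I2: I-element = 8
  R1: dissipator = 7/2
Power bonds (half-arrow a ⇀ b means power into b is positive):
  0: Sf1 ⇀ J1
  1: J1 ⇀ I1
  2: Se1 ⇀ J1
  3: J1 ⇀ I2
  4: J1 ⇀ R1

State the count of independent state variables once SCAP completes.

β0 stroke at Sf1  (Sf1 fixes flow; stroke at Sf1)
β2 stroke at J1  (source Se1 imposes e)
β1 stroke at I1  (J1: bond 2 brought effort, rest push out)
β3 stroke at I2  (common-e at J1 fixed by 2)
β4 stroke at R1  (common-e at J1 fixed by 2)

2  (I1, I2 all integral)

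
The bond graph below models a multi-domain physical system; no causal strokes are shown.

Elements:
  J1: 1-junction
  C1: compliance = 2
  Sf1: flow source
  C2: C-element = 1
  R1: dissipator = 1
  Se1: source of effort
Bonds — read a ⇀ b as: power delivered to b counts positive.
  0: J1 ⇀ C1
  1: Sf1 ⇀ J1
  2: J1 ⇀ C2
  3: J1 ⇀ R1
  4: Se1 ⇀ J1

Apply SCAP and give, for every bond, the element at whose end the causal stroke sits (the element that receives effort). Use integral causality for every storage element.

bond 0 |J1
bond 1 |Sf1
bond 2 |J1
bond 3 |J1
bond 4 |J1

b1 |Sf1  (source Sf1 imposes f)
b4 |J1  (Se1: effort source, stroke at far end)
b0 |J1  (common-f at J1 fixed by 1)
b2 |J1  (J1 flow already set via bond 1)
b3 |J1  (J1: bond 1 brought flow, rest push out)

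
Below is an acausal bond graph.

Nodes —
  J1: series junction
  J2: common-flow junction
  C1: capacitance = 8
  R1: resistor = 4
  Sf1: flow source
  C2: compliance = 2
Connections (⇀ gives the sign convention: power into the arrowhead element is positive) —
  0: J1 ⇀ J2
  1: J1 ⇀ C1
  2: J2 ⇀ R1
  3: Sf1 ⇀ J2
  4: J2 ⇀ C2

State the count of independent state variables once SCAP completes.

2  (C1, C2 all integral)

b3 stroke at Sf1  (source Sf1 imposes f)
b0 stroke at J2  (1-jn J2 has f-setter on 3)
b2 stroke at J2  (common-f at J2 fixed by 3)
b4 stroke at J2  (1-jn J2 has f-setter on 3)
b1 stroke at J1  (1-jn J1 has f-setter on 0)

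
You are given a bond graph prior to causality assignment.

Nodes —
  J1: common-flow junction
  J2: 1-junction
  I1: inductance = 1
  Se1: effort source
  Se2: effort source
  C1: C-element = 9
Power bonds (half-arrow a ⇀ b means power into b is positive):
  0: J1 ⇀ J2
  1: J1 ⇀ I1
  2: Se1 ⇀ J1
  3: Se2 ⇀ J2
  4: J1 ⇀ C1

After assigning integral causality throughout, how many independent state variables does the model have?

2  (C1, I1 all integral)

β2 stroke at J1  (source Se1 imposes e)
β3 stroke at J2  (Se2 fixes effort; stroke away)
β0 stroke at J1  (J2 needs exactly one f-in)
β1 stroke at I1  (I1: I, integral causality)
β4 stroke at J1  (common-f at J1 fixed by 1)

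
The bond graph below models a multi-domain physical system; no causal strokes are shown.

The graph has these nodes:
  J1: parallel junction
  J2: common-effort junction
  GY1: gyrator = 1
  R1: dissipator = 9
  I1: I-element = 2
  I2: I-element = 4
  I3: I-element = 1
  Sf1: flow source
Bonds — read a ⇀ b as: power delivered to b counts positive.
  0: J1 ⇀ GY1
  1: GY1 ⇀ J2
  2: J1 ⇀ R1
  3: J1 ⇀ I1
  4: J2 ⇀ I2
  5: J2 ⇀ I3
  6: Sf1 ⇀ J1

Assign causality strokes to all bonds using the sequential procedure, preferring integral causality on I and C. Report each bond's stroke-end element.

b6 stroke at Sf1  (Sf1: flow source, stroke at near end)
b3 stroke at I1  (I1: I, integral causality)
b4 stroke at I2  (I2 outputs flow p/I2)
b5 stroke at I3  (prefer integral on I3)
b1 stroke at J2  (J2: last free bond brings effort in)
b0 stroke at J1  (GY1: gyrator matches bond 1)
b2 stroke at R1  (J1: bond 0 brought effort, rest push out)

β0 stroke→J1
β1 stroke→J2
β2 stroke→R1
β3 stroke→I1
β4 stroke→I2
β5 stroke→I3
β6 stroke→Sf1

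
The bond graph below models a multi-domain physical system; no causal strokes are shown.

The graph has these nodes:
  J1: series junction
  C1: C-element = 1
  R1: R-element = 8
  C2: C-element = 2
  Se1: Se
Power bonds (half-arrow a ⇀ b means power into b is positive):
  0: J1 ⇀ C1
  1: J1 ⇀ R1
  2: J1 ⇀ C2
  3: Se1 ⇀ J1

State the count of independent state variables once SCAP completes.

2  (C1, C2 all integral)

bond 3 |J1  (Se1 fixes effort; stroke away)
bond 0 |J1  (C1 integral (e out))
bond 2 |J1  (prefer integral on C2)
bond 1 |R1  (closing 1-jn rule on J1)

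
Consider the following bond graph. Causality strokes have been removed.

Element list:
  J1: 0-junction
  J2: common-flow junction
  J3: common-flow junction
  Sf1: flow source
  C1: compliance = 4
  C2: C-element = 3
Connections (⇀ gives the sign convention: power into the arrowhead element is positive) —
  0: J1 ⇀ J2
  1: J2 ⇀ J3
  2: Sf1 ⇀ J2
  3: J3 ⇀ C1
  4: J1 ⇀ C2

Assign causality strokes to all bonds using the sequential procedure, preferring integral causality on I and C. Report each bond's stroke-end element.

bond 2 |Sf1  (source Sf1 imposes f)
bond 0 |J2  (common-f at J2 fixed by 2)
bond 1 |J2  (J2: bond 2 brought flow, rest push out)
bond 3 |J3  (common-f at J3 fixed by 1)
bond 4 |J1  (only one effort-in slot at J1)

β0 →J2
β1 →J2
β2 →Sf1
β3 →J3
β4 →J1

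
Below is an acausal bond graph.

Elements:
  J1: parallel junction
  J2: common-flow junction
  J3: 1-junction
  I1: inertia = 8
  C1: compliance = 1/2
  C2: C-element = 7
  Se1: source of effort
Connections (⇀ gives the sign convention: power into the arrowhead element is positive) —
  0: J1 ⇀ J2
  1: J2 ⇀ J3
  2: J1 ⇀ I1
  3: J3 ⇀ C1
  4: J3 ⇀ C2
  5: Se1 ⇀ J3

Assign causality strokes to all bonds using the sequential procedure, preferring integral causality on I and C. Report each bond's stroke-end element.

β5 stroke→J3  (source Se1 imposes e)
β2 stroke→I1  (prefer integral on I1)
β0 stroke→J1  (J1 needs exactly one e-in)
β1 stroke→J2  (J2 flow already set via bond 0)
β3 stroke→J3  (J3 flow already set via bond 1)
β4 stroke→J3  (common-f at J3 fixed by 1)

b0 stroke at J1
b1 stroke at J2
b2 stroke at I1
b3 stroke at J3
b4 stroke at J3
b5 stroke at J3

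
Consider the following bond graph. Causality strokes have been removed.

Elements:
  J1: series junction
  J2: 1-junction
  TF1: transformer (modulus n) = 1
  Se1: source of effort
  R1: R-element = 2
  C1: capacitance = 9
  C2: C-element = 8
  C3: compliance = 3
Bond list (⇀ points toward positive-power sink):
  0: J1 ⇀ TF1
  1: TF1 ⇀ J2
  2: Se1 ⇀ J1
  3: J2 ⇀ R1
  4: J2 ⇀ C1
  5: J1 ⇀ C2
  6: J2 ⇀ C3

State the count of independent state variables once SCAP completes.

3  (C1, C2, C3 all integral)

b2 |J1  (Se1 fixes effort; stroke away)
b4 |J2  (C1 outputs effort q/C1)
b5 |J1  (C2 outputs effort q/C2)
b0 |TF1  (closing 1-jn rule on J1)
b1 |J2  (TF1: transformer flips bond 0)
b6 |J2  (C3 integral (e out))
b3 |R1  (J2: last free bond brings flow in)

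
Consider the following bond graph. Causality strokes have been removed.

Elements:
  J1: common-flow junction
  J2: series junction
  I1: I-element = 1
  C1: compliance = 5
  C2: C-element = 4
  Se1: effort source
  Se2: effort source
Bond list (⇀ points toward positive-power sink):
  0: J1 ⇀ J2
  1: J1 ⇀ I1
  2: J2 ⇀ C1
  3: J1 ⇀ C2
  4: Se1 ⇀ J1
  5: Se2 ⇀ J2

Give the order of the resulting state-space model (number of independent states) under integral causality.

3  (C1, C2, I1 all integral)

b4 stroke at J1  (Se1 (Se) sets effort on bond)
b5 stroke at J2  (source Se2 imposes e)
b1 stroke at I1  (I1 outputs flow p/I1)
b0 stroke at J1  (1-jn J1 has f-setter on 1)
b3 stroke at J1  (common-f at J1 fixed by 1)
b2 stroke at J2  (1-jn J2 has f-setter on 0)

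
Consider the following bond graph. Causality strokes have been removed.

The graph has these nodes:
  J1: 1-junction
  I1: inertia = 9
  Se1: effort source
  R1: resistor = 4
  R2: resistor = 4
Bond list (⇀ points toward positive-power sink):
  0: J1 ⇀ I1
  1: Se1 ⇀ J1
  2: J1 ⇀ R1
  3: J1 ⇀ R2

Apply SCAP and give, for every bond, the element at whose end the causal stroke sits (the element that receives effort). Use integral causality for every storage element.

b0 |I1
b1 |J1
b2 |J1
b3 |J1

bond 1 →J1  (Se1 (Se) sets effort on bond)
bond 0 →I1  (I1 outputs flow p/I1)
bond 2 →J1  (J1: bond 0 brought flow, rest push out)
bond 3 →J1  (J1: bond 0 brought flow, rest push out)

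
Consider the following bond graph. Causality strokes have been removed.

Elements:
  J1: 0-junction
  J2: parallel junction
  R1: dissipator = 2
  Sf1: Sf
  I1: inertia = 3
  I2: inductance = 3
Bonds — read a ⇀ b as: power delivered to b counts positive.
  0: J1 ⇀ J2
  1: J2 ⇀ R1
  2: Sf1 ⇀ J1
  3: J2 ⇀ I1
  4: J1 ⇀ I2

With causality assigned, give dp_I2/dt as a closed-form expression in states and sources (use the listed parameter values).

dp_I2/dt = 2*F_Sf1 - 2*p_I1/3 - 2*p_I2/3

β2 stroke at Sf1  (source Sf1 imposes f)
β3 stroke at I1  (I1 outputs flow p/I1)
β4 stroke at I2  (I2: I, integral causality)
β0 stroke at J1  (J1 needs exactly one e-in)
β1 stroke at J2  (J2 needs exactly one e-in)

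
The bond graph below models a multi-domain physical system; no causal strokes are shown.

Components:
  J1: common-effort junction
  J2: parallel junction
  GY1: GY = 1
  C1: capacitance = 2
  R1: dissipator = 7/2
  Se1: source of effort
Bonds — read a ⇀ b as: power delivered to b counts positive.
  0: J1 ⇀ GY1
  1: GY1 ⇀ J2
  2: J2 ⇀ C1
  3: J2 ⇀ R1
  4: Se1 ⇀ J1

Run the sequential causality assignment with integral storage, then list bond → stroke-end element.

bond 4 |J1  (Se1 (Se) sets effort on bond)
bond 0 |GY1  (J1 effort already set via bond 4)
bond 1 |GY1  (GY GY1: same side as bond 0)
bond 2 |J2  (prefer integral on C1)
bond 3 |R1  (common-e at J2 fixed by 2)

b0 stroke→GY1
b1 stroke→GY1
b2 stroke→J2
b3 stroke→R1
b4 stroke→J1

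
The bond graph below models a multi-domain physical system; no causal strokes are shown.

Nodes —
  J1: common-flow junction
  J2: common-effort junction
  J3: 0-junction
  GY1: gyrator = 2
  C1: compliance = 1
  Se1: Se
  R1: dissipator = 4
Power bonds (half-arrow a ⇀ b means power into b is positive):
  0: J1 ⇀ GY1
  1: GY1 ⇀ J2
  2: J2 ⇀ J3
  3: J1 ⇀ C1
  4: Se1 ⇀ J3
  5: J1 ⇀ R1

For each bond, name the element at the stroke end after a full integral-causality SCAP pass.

bond 0 →GY1
bond 1 →GY1
bond 2 →J2
bond 3 →J1
bond 4 →J3
bond 5 →J1

b4 stroke at J3  (Se1 fixes effort; stroke away)
b2 stroke at J2  (J3: bond 4 brought effort, rest push out)
b1 stroke at GY1  (0-jn J2 has e-setter on 2)
b0 stroke at GY1  (GY1 both-in/both-out from 1)
b3 stroke at J1  (common-f at J1 fixed by 0)
b5 stroke at J1  (J1 flow already set via bond 0)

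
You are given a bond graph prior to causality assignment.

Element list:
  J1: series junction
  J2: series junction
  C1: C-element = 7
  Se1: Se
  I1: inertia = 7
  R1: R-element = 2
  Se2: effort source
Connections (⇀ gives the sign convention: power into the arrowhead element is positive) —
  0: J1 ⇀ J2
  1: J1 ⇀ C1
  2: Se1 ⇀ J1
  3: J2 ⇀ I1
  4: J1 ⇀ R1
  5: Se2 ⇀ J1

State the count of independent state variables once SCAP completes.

2  (C1, I1 all integral)

#2 stroke at J1  (Se1 fixes effort; stroke away)
#5 stroke at J1  (source Se2 imposes e)
#1 stroke at J1  (C1 outputs effort q/C1)
#3 stroke at I1  (I1: I, integral causality)
#0 stroke at J2  (1-jn J2 has f-setter on 3)
#4 stroke at J1  (J1 flow already set via bond 0)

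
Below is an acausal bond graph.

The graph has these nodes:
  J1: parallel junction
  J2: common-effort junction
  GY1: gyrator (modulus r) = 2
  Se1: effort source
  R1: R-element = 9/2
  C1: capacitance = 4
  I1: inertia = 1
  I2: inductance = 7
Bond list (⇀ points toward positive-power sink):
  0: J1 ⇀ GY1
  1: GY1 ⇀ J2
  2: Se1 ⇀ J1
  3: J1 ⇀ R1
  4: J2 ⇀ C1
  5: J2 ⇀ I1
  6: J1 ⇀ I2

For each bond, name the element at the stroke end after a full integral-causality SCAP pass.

bond 0 |GY1
bond 1 |GY1
bond 2 |J1
bond 3 |R1
bond 4 |J2
bond 5 |I1
bond 6 |I2

β2 |J1  (source Se1 imposes e)
β0 |GY1  (0-jn J1 has e-setter on 2)
β3 |R1  (J1: bond 2 brought effort, rest push out)
β6 |I2  (0-jn J1 has e-setter on 2)
β1 |GY1  (GY1 both-in/both-out from 0)
β4 |J2  (prefer integral on C1)
β5 |I1  (J2: bond 4 brought effort, rest push out)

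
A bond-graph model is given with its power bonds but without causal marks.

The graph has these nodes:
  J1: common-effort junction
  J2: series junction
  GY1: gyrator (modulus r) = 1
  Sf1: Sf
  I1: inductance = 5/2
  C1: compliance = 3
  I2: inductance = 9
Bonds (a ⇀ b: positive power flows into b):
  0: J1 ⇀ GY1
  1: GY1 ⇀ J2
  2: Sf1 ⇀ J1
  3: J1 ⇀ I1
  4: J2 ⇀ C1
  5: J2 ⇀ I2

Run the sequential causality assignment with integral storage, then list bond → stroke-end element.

b2 stroke at Sf1  (Sf1: flow source, stroke at near end)
b3 stroke at I1  (I1 integral (f out))
b0 stroke at J1  (J1: last free bond brings effort in)
b1 stroke at J2  (GY GY1: same side as bond 0)
b4 stroke at J2  (prefer integral on C1)
b5 stroke at I2  (J2 needs exactly one f-in)

b0 stroke→J1
b1 stroke→J2
b2 stroke→Sf1
b3 stroke→I1
b4 stroke→J2
b5 stroke→I2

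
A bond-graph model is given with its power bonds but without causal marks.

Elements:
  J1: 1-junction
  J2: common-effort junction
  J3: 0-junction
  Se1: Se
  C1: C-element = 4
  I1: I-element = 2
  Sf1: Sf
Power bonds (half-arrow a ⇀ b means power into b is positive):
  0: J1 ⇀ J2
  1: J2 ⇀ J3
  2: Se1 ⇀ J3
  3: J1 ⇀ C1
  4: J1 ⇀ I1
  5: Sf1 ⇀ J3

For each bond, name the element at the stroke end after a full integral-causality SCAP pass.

bond 0 stroke→J1
bond 1 stroke→J2
bond 2 stroke→J3
bond 3 stroke→J1
bond 4 stroke→I1
bond 5 stroke→Sf1

bond 2 stroke at J3  (Se1 fixes effort; stroke away)
bond 5 stroke at Sf1  (source Sf1 imposes f)
bond 1 stroke at J2  (J3 effort already set via bond 2)
bond 0 stroke at J1  (0-jn J2 has e-setter on 1)
bond 3 stroke at J1  (prefer integral on C1)
bond 4 stroke at I1  (J1 needs exactly one f-in)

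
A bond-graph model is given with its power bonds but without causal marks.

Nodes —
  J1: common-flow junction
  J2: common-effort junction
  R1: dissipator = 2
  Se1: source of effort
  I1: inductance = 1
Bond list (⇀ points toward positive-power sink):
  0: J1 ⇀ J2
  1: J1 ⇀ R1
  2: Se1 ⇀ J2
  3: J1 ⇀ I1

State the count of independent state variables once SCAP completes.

β2 stroke→J2  (Se1 (Se) sets effort on bond)
β0 stroke→J1  (J2 effort already set via bond 2)
β3 stroke→I1  (I1 integral (f out))
β1 stroke→J1  (J1: bond 3 brought flow, rest push out)

1  (I1 all integral)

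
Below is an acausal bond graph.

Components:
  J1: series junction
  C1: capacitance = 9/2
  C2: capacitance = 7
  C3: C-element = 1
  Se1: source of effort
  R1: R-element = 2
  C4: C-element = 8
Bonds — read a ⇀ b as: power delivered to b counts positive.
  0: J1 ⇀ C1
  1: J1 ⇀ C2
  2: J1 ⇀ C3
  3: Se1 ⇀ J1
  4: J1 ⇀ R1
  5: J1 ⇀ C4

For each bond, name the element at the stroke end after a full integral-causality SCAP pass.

b3 →J1  (Se1 fixes effort; stroke away)
b0 →J1  (C1 outputs effort q/C1)
b1 →J1  (C2 integral (e out))
b2 →J1  (C3 outputs effort q/C3)
b5 →J1  (C4 outputs effort q/C4)
b4 →R1  (J1 needs exactly one f-in)

b0 stroke at J1
b1 stroke at J1
b2 stroke at J1
b3 stroke at J1
b4 stroke at R1
b5 stroke at J1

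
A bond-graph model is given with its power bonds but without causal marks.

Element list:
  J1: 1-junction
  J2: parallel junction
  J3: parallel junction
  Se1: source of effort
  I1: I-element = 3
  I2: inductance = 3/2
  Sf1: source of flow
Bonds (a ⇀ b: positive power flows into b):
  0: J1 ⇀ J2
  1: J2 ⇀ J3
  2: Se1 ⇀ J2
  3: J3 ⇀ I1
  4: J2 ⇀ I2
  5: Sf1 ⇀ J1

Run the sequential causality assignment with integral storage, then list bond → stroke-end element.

#2 stroke at J2  (Se1 (Se) sets effort on bond)
#5 stroke at Sf1  (source Sf1 imposes f)
#0 stroke at J1  (J1: bond 5 brought flow, rest push out)
#1 stroke at J3  (J2 effort already set via bond 2)
#4 stroke at I2  (0-jn J2 has e-setter on 2)
#3 stroke at I1  (J3 effort already set via bond 1)

b0 stroke at J1
b1 stroke at J3
b2 stroke at J2
b3 stroke at I1
b4 stroke at I2
b5 stroke at Sf1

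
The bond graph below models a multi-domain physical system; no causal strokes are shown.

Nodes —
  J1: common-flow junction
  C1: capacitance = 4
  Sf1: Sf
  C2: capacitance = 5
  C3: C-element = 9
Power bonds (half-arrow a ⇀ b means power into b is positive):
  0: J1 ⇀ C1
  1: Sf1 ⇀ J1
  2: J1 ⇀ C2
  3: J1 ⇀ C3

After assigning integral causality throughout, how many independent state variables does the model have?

3  (C1, C2, C3 all integral)

b1 |Sf1  (Sf1: flow source, stroke at near end)
b0 |J1  (1-jn J1 has f-setter on 1)
b2 |J1  (1-jn J1 has f-setter on 1)
b3 |J1  (J1: bond 1 brought flow, rest push out)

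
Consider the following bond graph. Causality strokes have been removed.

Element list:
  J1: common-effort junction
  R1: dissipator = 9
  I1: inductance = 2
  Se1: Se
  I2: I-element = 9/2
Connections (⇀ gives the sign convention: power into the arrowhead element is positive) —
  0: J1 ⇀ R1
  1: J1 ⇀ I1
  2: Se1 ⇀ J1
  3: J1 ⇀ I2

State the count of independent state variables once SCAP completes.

bond 2 |J1  (source Se1 imposes e)
bond 0 |R1  (J1: bond 2 brought effort, rest push out)
bond 1 |I1  (J1 effort already set via bond 2)
bond 3 |I2  (J1 effort already set via bond 2)

2  (I1, I2 all integral)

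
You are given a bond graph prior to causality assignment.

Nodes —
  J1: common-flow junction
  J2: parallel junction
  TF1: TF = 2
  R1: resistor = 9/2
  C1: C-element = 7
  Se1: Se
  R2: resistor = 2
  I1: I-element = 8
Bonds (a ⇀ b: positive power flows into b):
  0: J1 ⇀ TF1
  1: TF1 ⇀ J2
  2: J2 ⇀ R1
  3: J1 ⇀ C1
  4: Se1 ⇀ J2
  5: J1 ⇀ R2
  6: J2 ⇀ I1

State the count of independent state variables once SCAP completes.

bond 4 |J2  (source Se1 imposes e)
bond 1 |TF1  (0-jn J2 has e-setter on 4)
bond 2 |R1  (J2 effort already set via bond 4)
bond 6 |I1  (J2: bond 4 brought effort, rest push out)
bond 0 |J1  (TF1: transformer flips bond 1)
bond 3 |J1  (prefer integral on C1)
bond 5 |R2  (only one flow-in slot at J1)

2  (C1, I1 all integral)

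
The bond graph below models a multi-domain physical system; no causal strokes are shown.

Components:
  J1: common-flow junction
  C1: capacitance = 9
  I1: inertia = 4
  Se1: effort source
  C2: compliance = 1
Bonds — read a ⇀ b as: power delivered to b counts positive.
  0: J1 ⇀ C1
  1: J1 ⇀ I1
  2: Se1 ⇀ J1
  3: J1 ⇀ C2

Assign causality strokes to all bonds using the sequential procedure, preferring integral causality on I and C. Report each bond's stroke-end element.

β0 |J1
β1 |I1
β2 |J1
β3 |J1

β2 →J1  (Se1 fixes effort; stroke away)
β0 →J1  (C1 integral (e out))
β1 →I1  (I1 outputs flow p/I1)
β3 →J1  (J1 flow already set via bond 1)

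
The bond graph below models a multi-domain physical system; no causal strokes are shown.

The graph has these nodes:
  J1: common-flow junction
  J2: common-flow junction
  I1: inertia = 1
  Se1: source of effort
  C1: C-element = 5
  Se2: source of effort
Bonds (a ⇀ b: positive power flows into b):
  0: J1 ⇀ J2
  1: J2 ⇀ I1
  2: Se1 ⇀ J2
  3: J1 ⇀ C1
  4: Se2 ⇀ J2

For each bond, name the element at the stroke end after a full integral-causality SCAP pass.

β2 stroke→J2  (Se1: effort source, stroke at far end)
β4 stroke→J2  (Se2 fixes effort; stroke away)
β1 stroke→I1  (I1: I, integral causality)
β0 stroke→J2  (J2: bond 1 brought flow, rest push out)
β3 stroke→J1  (J1 flow already set via bond 0)

β0 stroke at J2
β1 stroke at I1
β2 stroke at J2
β3 stroke at J1
β4 stroke at J2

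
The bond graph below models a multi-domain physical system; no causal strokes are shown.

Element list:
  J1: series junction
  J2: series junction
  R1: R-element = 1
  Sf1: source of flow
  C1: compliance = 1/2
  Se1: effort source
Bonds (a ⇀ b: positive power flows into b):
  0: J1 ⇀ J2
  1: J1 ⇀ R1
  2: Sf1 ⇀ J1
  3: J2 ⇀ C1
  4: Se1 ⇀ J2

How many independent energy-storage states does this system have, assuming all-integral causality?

#2 |Sf1  (Sf1: flow source, stroke at near end)
#4 |J2  (Se1 fixes effort; stroke away)
#0 |J1  (J1: bond 2 brought flow, rest push out)
#1 |J1  (J1: bond 2 brought flow, rest push out)
#3 |J2  (1-jn J2 has f-setter on 0)

1  (C1 all integral)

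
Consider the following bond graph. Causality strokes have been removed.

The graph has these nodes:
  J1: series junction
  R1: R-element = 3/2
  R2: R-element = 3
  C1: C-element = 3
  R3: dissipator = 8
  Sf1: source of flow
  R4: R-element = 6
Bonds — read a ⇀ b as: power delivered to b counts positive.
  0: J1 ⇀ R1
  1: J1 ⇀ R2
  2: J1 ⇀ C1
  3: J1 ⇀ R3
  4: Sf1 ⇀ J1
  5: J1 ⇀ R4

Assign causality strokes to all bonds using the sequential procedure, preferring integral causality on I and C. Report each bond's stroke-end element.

β0 stroke→J1
β1 stroke→J1
β2 stroke→J1
β3 stroke→J1
β4 stroke→Sf1
β5 stroke→J1

b4 →Sf1  (source Sf1 imposes f)
b0 →J1  (J1: bond 4 brought flow, rest push out)
b1 →J1  (J1 flow already set via bond 4)
b2 →J1  (1-jn J1 has f-setter on 4)
b3 →J1  (J1 flow already set via bond 4)
b5 →J1  (J1 flow already set via bond 4)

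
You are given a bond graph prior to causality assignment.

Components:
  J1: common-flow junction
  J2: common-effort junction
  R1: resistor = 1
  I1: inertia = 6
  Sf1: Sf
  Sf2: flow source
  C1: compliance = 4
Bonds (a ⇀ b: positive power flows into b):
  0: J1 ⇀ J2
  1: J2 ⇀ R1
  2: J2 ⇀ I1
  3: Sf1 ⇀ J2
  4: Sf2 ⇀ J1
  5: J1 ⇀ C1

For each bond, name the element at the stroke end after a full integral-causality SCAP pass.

bond 0 stroke at J1
bond 1 stroke at J2
bond 2 stroke at I1
bond 3 stroke at Sf1
bond 4 stroke at Sf2
bond 5 stroke at J1

#3 |Sf1  (source Sf1 imposes f)
#4 |Sf2  (Sf2: flow source, stroke at near end)
#0 |J1  (J1: bond 4 brought flow, rest push out)
#5 |J1  (J1 flow already set via bond 4)
#2 |I1  (I1 outputs flow p/I1)
#1 |J2  (only one effort-in slot at J2)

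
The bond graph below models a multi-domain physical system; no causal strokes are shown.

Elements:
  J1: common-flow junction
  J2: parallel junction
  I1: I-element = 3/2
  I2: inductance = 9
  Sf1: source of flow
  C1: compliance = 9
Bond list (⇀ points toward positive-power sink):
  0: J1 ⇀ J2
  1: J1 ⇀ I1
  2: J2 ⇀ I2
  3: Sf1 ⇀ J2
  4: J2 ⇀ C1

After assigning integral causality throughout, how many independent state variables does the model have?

#3 |Sf1  (Sf1 (Sf) sets flow on bond)
#1 |I1  (prefer integral on I1)
#0 |J1  (J1 flow already set via bond 1)
#2 |I2  (I2 integral (f out))
#4 |J2  (only one effort-in slot at J2)

3  (C1, I1, I2 all integral)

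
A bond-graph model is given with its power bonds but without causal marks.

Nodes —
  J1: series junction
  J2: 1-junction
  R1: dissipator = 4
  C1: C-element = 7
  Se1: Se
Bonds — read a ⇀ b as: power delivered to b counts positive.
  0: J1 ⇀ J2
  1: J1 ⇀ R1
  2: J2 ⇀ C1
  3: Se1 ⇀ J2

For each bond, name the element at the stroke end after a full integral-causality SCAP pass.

bond 0 stroke at J1
bond 1 stroke at R1
bond 2 stroke at J2
bond 3 stroke at J2

b3 stroke at J2  (Se1 fixes effort; stroke away)
b2 stroke at J2  (C1 outputs effort q/C1)
b0 stroke at J1  (only one flow-in slot at J2)
b1 stroke at R1  (only one flow-in slot at J1)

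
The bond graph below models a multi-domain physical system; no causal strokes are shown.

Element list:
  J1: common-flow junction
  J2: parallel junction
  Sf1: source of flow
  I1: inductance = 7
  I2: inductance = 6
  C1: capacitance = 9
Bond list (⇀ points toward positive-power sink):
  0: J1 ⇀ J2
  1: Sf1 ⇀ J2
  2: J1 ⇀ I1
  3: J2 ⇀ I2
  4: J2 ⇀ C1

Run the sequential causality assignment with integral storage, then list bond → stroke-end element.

b1 →Sf1  (Sf1: flow source, stroke at near end)
b2 →I1  (I1 outputs flow p/I1)
b0 →J1  (J1: bond 2 brought flow, rest push out)
b3 →I2  (I2: I, integral causality)
b4 →J2  (closing 0-jn rule on J2)

b0 →J1
b1 →Sf1
b2 →I1
b3 →I2
b4 →J2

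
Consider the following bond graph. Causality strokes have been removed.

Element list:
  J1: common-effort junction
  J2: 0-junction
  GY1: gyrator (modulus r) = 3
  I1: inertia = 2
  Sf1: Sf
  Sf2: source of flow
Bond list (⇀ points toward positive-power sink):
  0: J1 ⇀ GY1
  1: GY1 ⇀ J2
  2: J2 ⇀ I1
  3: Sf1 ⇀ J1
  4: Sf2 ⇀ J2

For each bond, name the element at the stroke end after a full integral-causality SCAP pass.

b0 stroke at J1
b1 stroke at J2
b2 stroke at I1
b3 stroke at Sf1
b4 stroke at Sf2

#3 stroke→Sf1  (source Sf1 imposes f)
#4 stroke→Sf2  (source Sf2 imposes f)
#0 stroke→J1  (closing 0-jn rule on J1)
#1 stroke→J2  (GY1: gyrator matches bond 0)
#2 stroke→I1  (J2: bond 1 brought effort, rest push out)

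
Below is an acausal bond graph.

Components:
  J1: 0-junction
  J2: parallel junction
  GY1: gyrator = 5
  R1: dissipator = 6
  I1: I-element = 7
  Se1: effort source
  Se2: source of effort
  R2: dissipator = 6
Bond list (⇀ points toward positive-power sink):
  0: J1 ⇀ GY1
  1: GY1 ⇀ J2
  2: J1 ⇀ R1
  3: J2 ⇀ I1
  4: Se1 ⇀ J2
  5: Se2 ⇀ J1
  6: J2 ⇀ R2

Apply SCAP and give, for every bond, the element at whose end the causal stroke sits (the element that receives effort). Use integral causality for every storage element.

bond 0 |GY1
bond 1 |GY1
bond 2 |R1
bond 3 |I1
bond 4 |J2
bond 5 |J1
bond 6 |R2

β4 →J2  (Se1 fixes effort; stroke away)
β5 →J1  (source Se2 imposes e)
β0 →GY1  (0-jn J1 has e-setter on 5)
β2 →R1  (common-e at J1 fixed by 5)
β1 →GY1  (J2 effort already set via bond 4)
β3 →I1  (0-jn J2 has e-setter on 4)
β6 →R2  (0-jn J2 has e-setter on 4)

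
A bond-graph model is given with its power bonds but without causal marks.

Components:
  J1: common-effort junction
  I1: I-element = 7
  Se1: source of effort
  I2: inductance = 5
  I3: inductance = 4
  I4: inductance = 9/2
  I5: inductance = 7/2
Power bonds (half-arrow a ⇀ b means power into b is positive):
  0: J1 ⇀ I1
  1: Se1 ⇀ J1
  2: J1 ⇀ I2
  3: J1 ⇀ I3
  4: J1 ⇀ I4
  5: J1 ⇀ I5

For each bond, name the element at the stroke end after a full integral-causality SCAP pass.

β1 stroke at J1  (Se1 (Se) sets effort on bond)
β0 stroke at I1  (common-e at J1 fixed by 1)
β2 stroke at I2  (0-jn J1 has e-setter on 1)
β3 stroke at I3  (J1 effort already set via bond 1)
β4 stroke at I4  (common-e at J1 fixed by 1)
β5 stroke at I5  (common-e at J1 fixed by 1)

b0 |I1
b1 |J1
b2 |I2
b3 |I3
b4 |I4
b5 |I5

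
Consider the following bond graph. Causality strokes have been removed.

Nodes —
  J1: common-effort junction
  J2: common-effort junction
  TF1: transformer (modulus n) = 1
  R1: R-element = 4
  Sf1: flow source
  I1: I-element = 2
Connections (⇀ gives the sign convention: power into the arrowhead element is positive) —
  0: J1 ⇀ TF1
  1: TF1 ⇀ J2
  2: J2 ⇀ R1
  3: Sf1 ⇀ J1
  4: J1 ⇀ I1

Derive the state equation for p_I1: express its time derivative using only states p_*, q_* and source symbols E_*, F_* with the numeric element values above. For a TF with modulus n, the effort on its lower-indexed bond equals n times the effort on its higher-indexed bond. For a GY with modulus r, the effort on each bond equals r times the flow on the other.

β3 →Sf1  (source Sf1 imposes f)
β4 →I1  (I1 outputs flow p/I1)
β0 →J1  (closing 0-jn rule on J1)
β1 →TF1  (TF TF1: opposite of bond 0)
β2 →J2  (J2 needs exactly one e-in)

dp_I1/dt = 4*F_Sf1 - 2*p_I1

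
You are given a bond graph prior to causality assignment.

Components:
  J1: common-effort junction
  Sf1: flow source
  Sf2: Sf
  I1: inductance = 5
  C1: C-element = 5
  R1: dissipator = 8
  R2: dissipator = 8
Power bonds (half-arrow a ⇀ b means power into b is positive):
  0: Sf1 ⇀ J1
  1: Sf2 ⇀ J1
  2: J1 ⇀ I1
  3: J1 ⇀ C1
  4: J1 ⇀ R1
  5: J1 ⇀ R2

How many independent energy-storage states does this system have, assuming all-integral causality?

2  (C1, I1 all integral)

bond 0 →Sf1  (Sf1 (Sf) sets flow on bond)
bond 1 →Sf2  (Sf2 (Sf) sets flow on bond)
bond 2 →I1  (I1 outputs flow p/I1)
bond 3 →J1  (C1 outputs effort q/C1)
bond 4 →R1  (J1 effort already set via bond 3)
bond 5 →R2  (common-e at J1 fixed by 3)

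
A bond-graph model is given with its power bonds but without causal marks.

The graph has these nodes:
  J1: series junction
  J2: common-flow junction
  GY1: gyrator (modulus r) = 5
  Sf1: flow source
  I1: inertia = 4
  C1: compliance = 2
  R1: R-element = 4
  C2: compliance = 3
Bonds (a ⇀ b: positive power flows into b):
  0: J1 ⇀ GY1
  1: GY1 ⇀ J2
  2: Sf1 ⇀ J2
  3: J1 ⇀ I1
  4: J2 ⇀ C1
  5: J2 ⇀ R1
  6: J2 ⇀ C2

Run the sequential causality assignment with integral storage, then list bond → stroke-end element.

β0 stroke→J1
β1 stroke→J2
β2 stroke→Sf1
β3 stroke→I1
β4 stroke→J2
β5 stroke→J2
β6 stroke→J2

b2 stroke→Sf1  (Sf1 (Sf) sets flow on bond)
b1 stroke→J2  (1-jn J2 has f-setter on 2)
b4 stroke→J2  (J2 flow already set via bond 2)
b5 stroke→J2  (common-f at J2 fixed by 2)
b6 stroke→J2  (common-f at J2 fixed by 2)
b0 stroke→J1  (GY1 both-in/both-out from 1)
b3 stroke→I1  (closing 1-jn rule on J1)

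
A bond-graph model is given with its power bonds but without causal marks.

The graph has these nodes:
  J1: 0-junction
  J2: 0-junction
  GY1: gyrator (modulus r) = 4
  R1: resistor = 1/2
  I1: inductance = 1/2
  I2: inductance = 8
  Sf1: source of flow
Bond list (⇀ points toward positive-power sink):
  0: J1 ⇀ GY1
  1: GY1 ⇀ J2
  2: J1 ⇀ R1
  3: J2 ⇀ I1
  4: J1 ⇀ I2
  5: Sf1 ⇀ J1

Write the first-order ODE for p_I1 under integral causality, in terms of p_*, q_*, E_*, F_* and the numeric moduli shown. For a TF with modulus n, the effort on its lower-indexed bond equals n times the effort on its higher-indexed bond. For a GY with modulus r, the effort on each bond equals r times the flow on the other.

β5 |Sf1  (Sf1 fixes flow; stroke at Sf1)
β3 |I1  (I1: I, integral causality)
β1 |J2  (J2: last free bond brings effort in)
β0 |J1  (GY GY1: same side as bond 1)
β2 |R1  (J1: bond 0 brought effort, rest push out)
β4 |I2  (common-e at J1 fixed by 0)

dp_I1/dt = 4*F_Sf1 - 64*p_I1 - p_I2/2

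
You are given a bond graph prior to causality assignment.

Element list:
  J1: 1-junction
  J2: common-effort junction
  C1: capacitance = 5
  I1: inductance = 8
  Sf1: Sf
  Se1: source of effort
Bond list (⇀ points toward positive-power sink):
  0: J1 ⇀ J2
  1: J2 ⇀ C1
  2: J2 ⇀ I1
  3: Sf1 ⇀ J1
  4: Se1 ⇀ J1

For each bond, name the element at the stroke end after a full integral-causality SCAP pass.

b0 →J1
b1 →J2
b2 →I1
b3 →Sf1
b4 →J1

#3 stroke→Sf1  (Sf1 fixes flow; stroke at Sf1)
#4 stroke→J1  (Se1 fixes effort; stroke away)
#0 stroke→J1  (J1: bond 3 brought flow, rest push out)
#1 stroke→J2  (C1: C, integral causality)
#2 stroke→I1  (J2 effort already set via bond 1)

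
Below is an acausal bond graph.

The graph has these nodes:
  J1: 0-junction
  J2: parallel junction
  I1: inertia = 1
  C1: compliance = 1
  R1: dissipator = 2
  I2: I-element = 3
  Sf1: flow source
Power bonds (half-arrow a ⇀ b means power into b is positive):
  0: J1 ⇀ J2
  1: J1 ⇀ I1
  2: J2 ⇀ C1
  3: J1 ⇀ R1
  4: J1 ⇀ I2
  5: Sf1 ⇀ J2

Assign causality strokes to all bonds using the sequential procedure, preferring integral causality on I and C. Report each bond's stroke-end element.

β0 stroke at J1
β1 stroke at I1
β2 stroke at J2
β3 stroke at R1
β4 stroke at I2
β5 stroke at Sf1

b5 stroke→Sf1  (Sf1 fixes flow; stroke at Sf1)
b1 stroke→I1  (I1 outputs flow p/I1)
b2 stroke→J2  (prefer integral on C1)
b0 stroke→J1  (J2 effort already set via bond 2)
b3 stroke→R1  (common-e at J1 fixed by 0)
b4 stroke→I2  (0-jn J1 has e-setter on 0)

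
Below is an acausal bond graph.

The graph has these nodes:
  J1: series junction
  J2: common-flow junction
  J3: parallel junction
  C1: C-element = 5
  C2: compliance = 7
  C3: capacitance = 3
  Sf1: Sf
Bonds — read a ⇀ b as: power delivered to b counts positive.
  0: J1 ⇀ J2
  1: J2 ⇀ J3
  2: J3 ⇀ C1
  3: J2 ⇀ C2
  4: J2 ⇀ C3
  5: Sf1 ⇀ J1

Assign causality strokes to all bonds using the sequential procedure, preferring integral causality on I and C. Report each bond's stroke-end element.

#5 →Sf1  (Sf1 fixes flow; stroke at Sf1)
#0 →J1  (J1: bond 5 brought flow, rest push out)
#1 →J2  (1-jn J2 has f-setter on 0)
#3 →J2  (J2 flow already set via bond 0)
#4 →J2  (J2: bond 0 brought flow, rest push out)
#2 →J3  (J3 needs exactly one e-in)

β0 stroke at J1
β1 stroke at J2
β2 stroke at J3
β3 stroke at J2
β4 stroke at J2
β5 stroke at Sf1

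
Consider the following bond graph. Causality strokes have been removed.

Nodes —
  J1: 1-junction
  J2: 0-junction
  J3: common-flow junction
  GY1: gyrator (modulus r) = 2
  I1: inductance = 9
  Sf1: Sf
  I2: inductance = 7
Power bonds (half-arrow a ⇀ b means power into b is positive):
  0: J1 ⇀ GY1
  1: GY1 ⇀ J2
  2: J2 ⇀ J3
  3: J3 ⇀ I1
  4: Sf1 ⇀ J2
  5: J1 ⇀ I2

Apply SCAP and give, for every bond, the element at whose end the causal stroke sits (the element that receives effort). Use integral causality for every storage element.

bond 0 stroke at J1
bond 1 stroke at J2
bond 2 stroke at J3
bond 3 stroke at I1
bond 4 stroke at Sf1
bond 5 stroke at I2

#4 →Sf1  (Sf1 fixes flow; stroke at Sf1)
#3 →I1  (I1: I, integral causality)
#2 →J3  (J3: bond 3 brought flow, rest push out)
#1 →J2  (closing 0-jn rule on J2)
#0 →J1  (GY1: gyrator matches bond 1)
#5 →I2  (J1: last free bond brings flow in)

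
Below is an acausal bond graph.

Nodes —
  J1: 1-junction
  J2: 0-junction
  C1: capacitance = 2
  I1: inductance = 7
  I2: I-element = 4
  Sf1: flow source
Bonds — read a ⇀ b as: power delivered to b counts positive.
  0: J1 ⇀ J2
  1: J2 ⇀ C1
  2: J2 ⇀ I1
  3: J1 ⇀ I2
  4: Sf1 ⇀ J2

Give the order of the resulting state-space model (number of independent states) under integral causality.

b4 →Sf1  (Sf1 fixes flow; stroke at Sf1)
b1 →J2  (C1 integral (e out))
b0 →J1  (J2: bond 1 brought effort, rest push out)
b2 →I1  (J2 effort already set via bond 1)
b3 →I2  (J1: last free bond brings flow in)

3  (C1, I1, I2 all integral)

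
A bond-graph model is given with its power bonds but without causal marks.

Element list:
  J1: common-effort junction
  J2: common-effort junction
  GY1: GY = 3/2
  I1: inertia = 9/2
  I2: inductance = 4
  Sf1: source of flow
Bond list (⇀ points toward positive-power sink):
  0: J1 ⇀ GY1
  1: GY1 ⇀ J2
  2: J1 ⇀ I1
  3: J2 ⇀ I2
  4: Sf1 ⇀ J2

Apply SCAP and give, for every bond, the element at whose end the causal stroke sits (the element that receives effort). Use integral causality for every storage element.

#4 |Sf1  (source Sf1 imposes f)
#2 |I1  (I1 integral (f out))
#0 |J1  (J1: last free bond brings effort in)
#1 |J2  (GY GY1: same side as bond 0)
#3 |I2  (common-e at J2 fixed by 1)

#0 stroke→J1
#1 stroke→J2
#2 stroke→I1
#3 stroke→I2
#4 stroke→Sf1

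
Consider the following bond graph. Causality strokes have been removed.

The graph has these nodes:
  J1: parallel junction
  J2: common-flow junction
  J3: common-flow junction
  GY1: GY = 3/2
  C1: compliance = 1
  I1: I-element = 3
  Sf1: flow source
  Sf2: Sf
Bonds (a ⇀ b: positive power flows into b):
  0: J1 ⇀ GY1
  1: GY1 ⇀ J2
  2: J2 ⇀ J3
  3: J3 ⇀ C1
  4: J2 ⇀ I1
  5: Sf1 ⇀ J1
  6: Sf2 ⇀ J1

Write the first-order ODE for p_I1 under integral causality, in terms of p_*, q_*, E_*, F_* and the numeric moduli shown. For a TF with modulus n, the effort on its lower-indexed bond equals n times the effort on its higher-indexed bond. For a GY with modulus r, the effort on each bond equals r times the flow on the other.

β5 |Sf1  (Sf1: flow source, stroke at near end)
β6 |Sf2  (Sf2 (Sf) sets flow on bond)
β0 |J1  (only one effort-in slot at J1)
β1 |J2  (GY1 both-in/both-out from 0)
β3 |J3  (C1: C, integral causality)
β2 |J2  (J3: last free bond brings flow in)
β4 |I1  (only one flow-in slot at J2)

dp_I1/dt = 3*F_Sf1/2 + 3*F_Sf2/2 - q_C1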